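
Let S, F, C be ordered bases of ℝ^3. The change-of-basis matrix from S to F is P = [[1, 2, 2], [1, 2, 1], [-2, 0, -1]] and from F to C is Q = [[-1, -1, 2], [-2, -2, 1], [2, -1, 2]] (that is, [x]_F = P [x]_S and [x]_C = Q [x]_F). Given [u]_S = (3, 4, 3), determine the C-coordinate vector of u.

Composing the changes, [u]_C = Q P [u]_S.
Q P = [[-6, -4, -5], [-6, -8, -7], [-3, 2, 1]]; applying this to (3, 4, 3) gives (-49, -71, 2).

(-49, -71, 2)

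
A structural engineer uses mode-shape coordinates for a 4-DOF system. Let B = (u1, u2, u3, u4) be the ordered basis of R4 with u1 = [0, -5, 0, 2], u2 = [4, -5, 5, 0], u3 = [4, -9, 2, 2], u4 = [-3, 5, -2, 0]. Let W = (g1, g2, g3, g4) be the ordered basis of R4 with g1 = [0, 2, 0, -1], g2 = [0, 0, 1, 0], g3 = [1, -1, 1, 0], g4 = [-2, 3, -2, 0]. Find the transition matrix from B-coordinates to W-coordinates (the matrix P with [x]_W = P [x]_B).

Column j of P is [uj]_W, since P maps B-coordinates to W-coordinates.
Expressing u1 in W: u1 = -2g1 + 0·g2 - 2g3 - g4, so column 1 of P is [-2, 0, -2, -1].
Doing the same for each uj gives P = [[-2, 0, -2, 0], [0, 1, -2, 1], [-2, 2, 2, 1], [-1, -1, -1, 2]].

[[-2, 0, -2, 0], [0, 1, -2, 1], [-2, 2, 2, 1], [-1, -1, -1, 2]]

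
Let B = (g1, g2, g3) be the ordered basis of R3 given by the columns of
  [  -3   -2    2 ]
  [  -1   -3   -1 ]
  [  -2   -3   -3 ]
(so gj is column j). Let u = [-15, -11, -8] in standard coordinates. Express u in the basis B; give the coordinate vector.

[1, 4, -2]

Write u = c_1 g1 + ... + c_3 g3 and solve for the c_i.
Row-reducing the augmented matrix [M | u] gives c = (1, 4, -2).
Check: g1 + 4g2 - 2g3 = [-15, -11, -8].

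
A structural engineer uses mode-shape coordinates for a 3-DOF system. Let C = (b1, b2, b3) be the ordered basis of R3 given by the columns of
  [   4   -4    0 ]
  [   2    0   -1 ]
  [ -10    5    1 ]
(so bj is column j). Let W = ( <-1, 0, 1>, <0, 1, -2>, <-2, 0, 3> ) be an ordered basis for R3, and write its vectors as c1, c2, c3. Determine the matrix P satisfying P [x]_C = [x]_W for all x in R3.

[[0, 2, 2], [2, 0, -1], [-2, 1, -1]]

Take x = bj: its C-coordinates are the j-th standard unit vector, so P e_j — column j of P — equals [bj]_W.
b1 = 0·c1 + 2c2 - 2c3, giving column 1 = <0, 2, -2>; repeating for each j gives P = [[0, 2, 2], [2, 0, -1], [-2, 1, -1]].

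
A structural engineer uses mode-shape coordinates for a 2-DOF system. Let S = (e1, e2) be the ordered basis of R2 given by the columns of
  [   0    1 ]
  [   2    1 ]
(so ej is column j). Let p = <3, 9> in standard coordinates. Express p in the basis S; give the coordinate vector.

[p]_S is the unique c with M c = p, where M has columns e1, e2.
System: 0c_1 + c_2 = 3, 2c_1 + c_2 = 9; solving gives c_1 = 3, c_2 = 3.
Check: 3e1 + 3e2 = <3, 9>.

<3, 3>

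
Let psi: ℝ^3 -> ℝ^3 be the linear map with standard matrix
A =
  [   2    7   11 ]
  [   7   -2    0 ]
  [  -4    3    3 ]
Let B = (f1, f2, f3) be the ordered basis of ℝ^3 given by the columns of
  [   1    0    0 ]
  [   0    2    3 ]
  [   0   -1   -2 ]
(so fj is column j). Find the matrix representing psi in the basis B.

With P the matrix whose columns are f1, ..., f3, [psi]_B = P^(-1) A P.
Column by column: psi(f1) = A f1 = (2, 7, -4); its B-coordinates (2, 2, 1) give column 1.
Continuing for each basis vector yields [psi]_B = [[2, 3, -1], [2, 1, -3], [1, -2, 0]].

[[2, 3, -1], [2, 1, -3], [1, -2, 0]]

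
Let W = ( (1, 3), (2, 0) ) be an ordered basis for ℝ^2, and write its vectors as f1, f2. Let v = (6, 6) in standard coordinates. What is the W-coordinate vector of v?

[v]_W is the unique c with M c = v, where M has columns f1, f2.
System: c_1 + 2c_2 = 6, 3c_1 + 0c_2 = 6; solving gives c_1 = 2, c_2 = 2.
Check: 2f1 + 2f2 = (6, 6).

(2, 2)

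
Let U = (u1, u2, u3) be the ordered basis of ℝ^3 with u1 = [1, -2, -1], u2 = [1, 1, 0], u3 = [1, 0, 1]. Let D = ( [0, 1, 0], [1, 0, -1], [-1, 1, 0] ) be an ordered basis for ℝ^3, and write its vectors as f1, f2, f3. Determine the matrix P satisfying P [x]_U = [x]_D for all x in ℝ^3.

[[-2, 2, 2], [1, 0, -1], [0, -1, -2]]

Column j of P is [uj]_D, since P maps U-coordinates to D-coordinates.
Expressing u1 in D: u1 = -2f1 + f2 + 0·f3, so column 1 of P is [-2, 1, 0].
Doing the same for each uj gives P = [[-2, 2, 2], [1, 0, -1], [0, -1, -2]].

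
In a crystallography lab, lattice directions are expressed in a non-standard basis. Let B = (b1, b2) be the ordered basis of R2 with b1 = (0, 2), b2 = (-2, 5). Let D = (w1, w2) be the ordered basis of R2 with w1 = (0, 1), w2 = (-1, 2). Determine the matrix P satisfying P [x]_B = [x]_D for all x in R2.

[[2, 1], [0, 2]]

Take x = bj: its B-coordinates are the j-th standard unit vector, so P e_j — column j of P — equals [bj]_D.
b1 = 2w1 + 0·w2, giving column 1 = (2, 0); repeating for each j gives P = [[2, 1], [0, 2]].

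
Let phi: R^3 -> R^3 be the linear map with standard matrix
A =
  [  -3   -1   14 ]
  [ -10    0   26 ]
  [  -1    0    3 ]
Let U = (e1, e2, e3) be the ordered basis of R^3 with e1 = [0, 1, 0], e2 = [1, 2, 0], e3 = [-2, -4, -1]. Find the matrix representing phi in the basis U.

The j-th column of [phi]_U is [phi(ej)]_U.
phi(e1) = A e1 = [-1, 0, 0] = 2e1 - e2 + 0·e3, so column 1 is [2, -1, 0].
Repeating for e2, e3 and assembling the columns gives [[2, 0, 2], [-1, -3, -2], [0, 1, 1]].

[[2, 0, 2], [-1, -3, -2], [0, 1, 1]]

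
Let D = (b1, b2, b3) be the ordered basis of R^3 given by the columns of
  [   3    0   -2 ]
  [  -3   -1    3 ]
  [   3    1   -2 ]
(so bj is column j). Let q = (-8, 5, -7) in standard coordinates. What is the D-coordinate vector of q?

[q]_D is the unique c with M c = q, where M has columns b1, ..., b3.
Solving this 3x3 system gives c = (-4, 1, -2).
Check: -4b1 + b2 - 2b3 = (-8, 5, -7).

(-4, 1, -2)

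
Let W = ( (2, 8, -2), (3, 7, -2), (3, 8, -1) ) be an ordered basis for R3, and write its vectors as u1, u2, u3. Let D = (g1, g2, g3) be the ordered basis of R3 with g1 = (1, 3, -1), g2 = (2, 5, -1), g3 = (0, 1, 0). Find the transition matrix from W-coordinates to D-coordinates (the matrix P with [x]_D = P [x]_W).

[[2, 1, -1], [0, 1, 2], [2, -1, 1]]

Let M have columns uj and N have columns gj. Then for every x, N [x]_D = x = M [x]_W, so P = N^(-1) M.
Since det N = -1, N^(-1) has integer entries; multiplying gives P = [[2, 1, -1], [0, 1, 2], [2, -1, 1]].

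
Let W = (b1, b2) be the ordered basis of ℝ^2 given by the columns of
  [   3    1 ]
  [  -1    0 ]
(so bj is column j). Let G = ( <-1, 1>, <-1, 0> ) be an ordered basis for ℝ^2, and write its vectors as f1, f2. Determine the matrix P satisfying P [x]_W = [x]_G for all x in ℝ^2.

Let M have columns bj and N have columns fj. Then for every x, N [x]_G = x = M [x]_W, so P = N^(-1) M.
Since det N = 1, N^(-1) has integer entries; multiplying gives P = [[-1, 0], [-2, -1]].

[[-1, 0], [-2, -1]]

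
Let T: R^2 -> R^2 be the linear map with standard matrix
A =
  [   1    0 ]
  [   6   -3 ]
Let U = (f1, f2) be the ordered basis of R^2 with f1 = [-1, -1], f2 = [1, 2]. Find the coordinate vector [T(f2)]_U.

Column 2 of [T]_U is the U-coordinate vector of T(f2).
In standard coordinates T(f2) = A f2 = [1, 0].
Converting to U: [1, 0] = -2f1 - f2, so the coordinate vector is [-2, -1].

[-2, -1]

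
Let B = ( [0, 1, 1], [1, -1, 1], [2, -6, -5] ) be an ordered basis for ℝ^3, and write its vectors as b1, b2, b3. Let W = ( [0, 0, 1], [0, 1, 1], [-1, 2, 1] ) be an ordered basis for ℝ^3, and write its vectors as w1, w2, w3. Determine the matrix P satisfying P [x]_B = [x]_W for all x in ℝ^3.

[[0, 1, -1], [1, 1, -2], [0, -1, -2]]

Take x = bj: its B-coordinates are the j-th standard unit vector, so P e_j — column j of P — equals [bj]_W.
b1 = 0·w1 + w2 + 0·w3, giving column 1 = [0, 1, 0]; repeating for each j gives P = [[0, 1, -1], [1, 1, -2], [0, -1, -2]].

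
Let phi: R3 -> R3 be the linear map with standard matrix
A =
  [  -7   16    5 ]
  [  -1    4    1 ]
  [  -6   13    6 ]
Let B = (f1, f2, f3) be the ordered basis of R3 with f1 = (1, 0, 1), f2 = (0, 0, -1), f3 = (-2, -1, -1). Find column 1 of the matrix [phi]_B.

(-2, -2, 0)

Compute phi(f1) = A f1 = (-2, 0, 0) in standard coordinates.
Then write this in B-coordinates: solve for y in y_1 f1 + ... + y_3 f3 = (-2, 0, 0).
This gives y = (-2, -2, 0), which is column 1 of [phi]_B.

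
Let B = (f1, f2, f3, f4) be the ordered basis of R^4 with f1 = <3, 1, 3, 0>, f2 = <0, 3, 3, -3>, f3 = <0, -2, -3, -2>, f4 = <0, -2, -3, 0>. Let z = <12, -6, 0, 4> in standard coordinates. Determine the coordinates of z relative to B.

[z]_B is the unique c with M c = z, where M has columns f1, ..., f4.
Solving this 4x4 system gives c = (4, -2, 1, 1).
Check: 4f1 - 2f2 + f3 + f4 = <12, -6, 0, 4>.

<4, -2, 1, 1>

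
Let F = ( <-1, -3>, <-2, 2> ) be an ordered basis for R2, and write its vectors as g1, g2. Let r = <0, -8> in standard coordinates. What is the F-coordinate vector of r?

Write r = c_1 g1 + c_2 g2 and solve for the c_i.
System: -c_1 - 2c_2 = 0, -3c_1 + 2c_2 = -8; solving gives c_1 = 2, c_2 = -1.
Check: 2g1 - g2 = <0, -8>.

<2, -1>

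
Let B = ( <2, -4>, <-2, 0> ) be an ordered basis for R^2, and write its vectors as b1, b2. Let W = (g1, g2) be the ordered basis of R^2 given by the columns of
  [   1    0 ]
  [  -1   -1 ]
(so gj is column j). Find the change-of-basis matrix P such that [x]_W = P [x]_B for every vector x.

Take x = bj: its B-coordinates are the j-th standard unit vector, so P e_j — column j of P — equals [bj]_W.
b1 = 2g1 + 2g2, giving column 1 = <2, 2>; repeating for each j gives P = [[2, -2], [2, 2]].

[[2, -2], [2, 2]]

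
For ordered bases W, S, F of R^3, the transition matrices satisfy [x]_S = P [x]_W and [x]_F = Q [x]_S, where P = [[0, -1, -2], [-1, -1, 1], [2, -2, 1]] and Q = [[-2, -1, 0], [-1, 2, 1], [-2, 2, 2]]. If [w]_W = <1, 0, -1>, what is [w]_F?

<-2, -5, -6>

Composing the changes, [w]_F = Q P [w]_W.
Q P = [[1, 3, 3], [0, -3, 5], [2, -4, 8]]; applying this to <1, 0, -1> gives <-2, -5, -6>.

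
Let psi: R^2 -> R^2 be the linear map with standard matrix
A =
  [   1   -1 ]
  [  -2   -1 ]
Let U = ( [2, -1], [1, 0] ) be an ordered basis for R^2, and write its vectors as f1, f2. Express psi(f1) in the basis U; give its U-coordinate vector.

Compute psi(f1) = A f1 = [3, -3] in standard coordinates.
Then write this in U-coordinates: solve for y in y_1 f1 + y_2 f2 = [3, -3].
This gives y = [3, -3], which is column 1 of [psi]_U.

[3, -3]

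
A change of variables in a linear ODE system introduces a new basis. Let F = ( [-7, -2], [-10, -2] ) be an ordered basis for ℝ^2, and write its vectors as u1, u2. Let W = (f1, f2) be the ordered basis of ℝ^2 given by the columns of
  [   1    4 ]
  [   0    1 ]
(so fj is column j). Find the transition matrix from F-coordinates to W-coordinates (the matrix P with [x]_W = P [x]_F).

Let M have columns uj and N have columns fj. Then for every x, N [x]_W = x = M [x]_F, so P = N^(-1) M.
Since det N = 1, N^(-1) has integer entries; multiplying gives P = [[1, -2], [-2, -2]].

[[1, -2], [-2, -2]]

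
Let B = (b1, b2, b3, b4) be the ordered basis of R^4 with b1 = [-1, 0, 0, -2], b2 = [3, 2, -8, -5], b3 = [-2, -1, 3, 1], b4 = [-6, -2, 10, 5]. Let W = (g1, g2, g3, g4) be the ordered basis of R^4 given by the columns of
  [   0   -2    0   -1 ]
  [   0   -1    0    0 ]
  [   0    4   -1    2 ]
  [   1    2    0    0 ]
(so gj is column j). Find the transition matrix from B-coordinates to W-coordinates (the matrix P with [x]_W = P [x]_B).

Let M have columns bj and N have columns gj. Then for every x, N [x]_W = x = M [x]_B, so P = N^(-1) M.
Since det N = 1, N^(-1) has integer entries; multiplying gives P = [[-2, -1, -1, 1], [0, -2, 1, 2], [2, 2, 1, 2], [1, 1, 0, 2]].

[[-2, -1, -1, 1], [0, -2, 1, 2], [2, 2, 1, 2], [1, 1, 0, 2]]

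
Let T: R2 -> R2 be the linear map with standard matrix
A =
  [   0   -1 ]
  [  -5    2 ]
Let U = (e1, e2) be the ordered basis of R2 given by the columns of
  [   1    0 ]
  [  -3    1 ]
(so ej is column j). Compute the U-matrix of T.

With P the matrix whose columns are e1, e2, [T]_U = P^(-1) A P.
Column by column: T(e1) = A e1 = [3, -11]; its U-coordinates [3, -2] give column 1.
Continuing for each basis vector yields [T]_U = [[3, -1], [-2, -1]].

[[3, -1], [-2, -1]]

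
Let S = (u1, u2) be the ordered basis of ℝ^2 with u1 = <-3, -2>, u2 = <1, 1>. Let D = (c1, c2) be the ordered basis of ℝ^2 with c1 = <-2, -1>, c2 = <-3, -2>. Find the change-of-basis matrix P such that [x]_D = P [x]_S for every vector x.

[[0, 1], [1, -1]]

Let M have columns uj and N have columns cj. Then for every x, N [x]_D = x = M [x]_S, so P = N^(-1) M.
Since det N = 1, N^(-1) has integer entries; multiplying gives P = [[0, 1], [1, -1]].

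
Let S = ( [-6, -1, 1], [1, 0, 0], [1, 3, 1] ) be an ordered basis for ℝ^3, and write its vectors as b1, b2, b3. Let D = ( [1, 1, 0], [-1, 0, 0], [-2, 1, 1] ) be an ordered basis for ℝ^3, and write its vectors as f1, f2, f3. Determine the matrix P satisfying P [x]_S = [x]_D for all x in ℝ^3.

[[-2, 0, 2], [2, -1, -1], [1, 0, 1]]

Column j of P is [bj]_D, since P maps S-coordinates to D-coordinates.
Expressing b1 in D: b1 = -2f1 + 2f2 + f3, so column 1 of P is [-2, 2, 1].
Doing the same for each bj gives P = [[-2, 0, 2], [2, -1, -1], [1, 0, 1]].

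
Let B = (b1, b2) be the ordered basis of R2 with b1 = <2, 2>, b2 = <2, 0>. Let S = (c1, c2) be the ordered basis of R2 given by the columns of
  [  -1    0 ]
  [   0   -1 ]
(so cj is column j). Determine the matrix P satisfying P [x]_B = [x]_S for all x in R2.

[[-2, -2], [-2, 0]]

Let M have columns bj and N have columns cj. Then for every x, N [x]_S = x = M [x]_B, so P = N^(-1) M.
Since det N = 1, N^(-1) has integer entries; multiplying gives P = [[-2, -2], [-2, 0]].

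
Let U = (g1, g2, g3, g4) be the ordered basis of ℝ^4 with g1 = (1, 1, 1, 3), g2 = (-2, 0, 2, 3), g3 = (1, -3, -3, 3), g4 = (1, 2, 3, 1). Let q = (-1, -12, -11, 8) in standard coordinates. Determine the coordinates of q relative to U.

(-1, 1, 3, -1)

[q]_U is the unique c with M c = q, where M has columns g1, ..., g4.
Gaussian elimination on [M | q] yields c = (-1, 1, 3, -1).
Check: -g1 + g2 + 3g3 - g4 = (-1, -12, -11, 8).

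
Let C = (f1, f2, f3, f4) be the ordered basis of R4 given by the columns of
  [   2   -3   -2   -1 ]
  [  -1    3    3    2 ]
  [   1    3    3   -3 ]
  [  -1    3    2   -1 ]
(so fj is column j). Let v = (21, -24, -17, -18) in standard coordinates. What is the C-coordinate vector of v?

(1, -4, -3, -1)

We seek scalars with c_1 f1 + ... + c_4 f4 = v; equivalently solve M c = v where the columns of M are f1, ..., f4.
Gaussian elimination on [M | v] yields c = (1, -4, -3, -1).
Check: f1 - 4f2 - 3f3 - f4 = (21, -24, -17, -18).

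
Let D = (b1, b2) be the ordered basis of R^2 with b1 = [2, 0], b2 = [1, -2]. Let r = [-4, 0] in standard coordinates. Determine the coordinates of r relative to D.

[-2, 0]

[r]_D is the unique c with M c = r, where M has columns b1, b2.
System: 2c_1 + c_2 = -4, 0c_1 - 2c_2 = 0; solving gives c_1 = -2, c_2 = 0.
Check: -2b1 + 0·b2 = [-4, 0].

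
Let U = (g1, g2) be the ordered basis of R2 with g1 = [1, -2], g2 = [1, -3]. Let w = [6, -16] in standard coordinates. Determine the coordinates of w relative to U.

Write w = c_1 g1 + c_2 g2 and solve for the c_i.
System: c_1 + c_2 = 6, -2c_1 - 3c_2 = -16; solving gives c_1 = 2, c_2 = 4.
Check: 2g1 + 4g2 = [6, -16].

[2, 4]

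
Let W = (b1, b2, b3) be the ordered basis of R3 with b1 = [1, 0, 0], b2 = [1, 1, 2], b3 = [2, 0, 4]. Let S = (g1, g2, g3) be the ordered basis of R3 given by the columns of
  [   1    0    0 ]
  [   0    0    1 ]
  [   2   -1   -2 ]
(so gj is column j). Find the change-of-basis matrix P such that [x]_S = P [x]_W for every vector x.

[[1, 1, 2], [2, -2, 0], [0, 1, 0]]

Column j of P is [bj]_S, since P maps W-coordinates to S-coordinates.
Expressing b1 in S: b1 = g1 + 2g2 + 0·g3, so column 1 of P is [1, 2, 0].
Doing the same for each bj gives P = [[1, 1, 2], [2, -2, 0], [0, 1, 0]].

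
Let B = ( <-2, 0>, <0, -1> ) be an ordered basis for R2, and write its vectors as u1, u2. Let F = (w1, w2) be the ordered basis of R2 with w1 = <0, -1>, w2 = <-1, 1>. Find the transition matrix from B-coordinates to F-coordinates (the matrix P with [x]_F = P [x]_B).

[[2, 1], [2, 0]]

Take x = uj: its B-coordinates are the j-th standard unit vector, so P e_j — column j of P — equals [uj]_F.
u1 = 2w1 + 2w2, giving column 1 = <2, 2>; repeating for each j gives P = [[2, 1], [2, 0]].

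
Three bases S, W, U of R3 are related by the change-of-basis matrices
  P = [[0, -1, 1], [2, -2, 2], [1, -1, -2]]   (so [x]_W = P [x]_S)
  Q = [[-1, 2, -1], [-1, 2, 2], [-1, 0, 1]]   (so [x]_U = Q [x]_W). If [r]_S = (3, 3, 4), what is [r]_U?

(23, -1, -9)

Apply P to get W-coordinates (1, 8, -8), then Q to get U-coordinates.
The result is [r]_U = (23, -1, -9).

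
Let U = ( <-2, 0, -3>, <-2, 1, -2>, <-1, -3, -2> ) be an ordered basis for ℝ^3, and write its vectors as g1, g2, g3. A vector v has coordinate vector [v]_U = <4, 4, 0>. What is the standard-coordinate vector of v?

<-16, 4, -20>

The coordinates say v = 4g1 + 4g2 + 0·g3; adding the scaled basis vectors gives <-16, 4, -20>.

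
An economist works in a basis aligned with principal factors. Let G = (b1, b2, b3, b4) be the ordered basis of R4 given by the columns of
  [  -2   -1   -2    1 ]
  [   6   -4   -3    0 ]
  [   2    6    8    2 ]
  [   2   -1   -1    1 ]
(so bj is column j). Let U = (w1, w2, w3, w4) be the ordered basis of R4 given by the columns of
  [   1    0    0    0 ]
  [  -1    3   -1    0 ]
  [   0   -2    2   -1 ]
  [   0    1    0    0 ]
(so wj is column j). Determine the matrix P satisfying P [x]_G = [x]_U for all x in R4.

Take x = bj: its G-coordinates are the j-th standard unit vector, so P e_j — column j of P — equals [bj]_U.
b1 = -2w1 + 2w2 + 2w3 - 2w4, giving column 1 = (-2, 2, 2, -2); repeating for each j gives P = [[-2, -1, -2, 1], [2, -1, -1, 1], [2, 2, 2, 2], [-2, 0, -2, 0]].

[[-2, -1, -2, 1], [2, -1, -1, 1], [2, 2, 2, 2], [-2, 0, -2, 0]]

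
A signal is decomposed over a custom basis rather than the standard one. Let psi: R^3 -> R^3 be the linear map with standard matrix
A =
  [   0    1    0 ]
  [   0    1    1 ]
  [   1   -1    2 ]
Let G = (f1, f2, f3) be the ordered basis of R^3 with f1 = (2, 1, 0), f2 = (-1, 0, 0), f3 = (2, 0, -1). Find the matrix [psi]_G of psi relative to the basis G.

Let P have columns f1, ..., f3. Then [psi]_G = P^(-1) A P.
Here det P = -1, so P^(-1) is integer; computing A P first and then P^(-1)(A P) gives [[1, 0, -1], [-1, 2, -2], [-1, 1, 0]].

[[1, 0, -1], [-1, 2, -2], [-1, 1, 0]]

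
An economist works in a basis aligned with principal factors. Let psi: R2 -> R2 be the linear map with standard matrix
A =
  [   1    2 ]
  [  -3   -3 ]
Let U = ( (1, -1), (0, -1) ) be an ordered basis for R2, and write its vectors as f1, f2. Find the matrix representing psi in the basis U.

[[-1, -2], [1, -1]]

Let P have columns f1, f2. Then [psi]_U = P^(-1) A P.
Here det P = -1, so P^(-1) is integer; computing A P first and then P^(-1)(A P) gives [[-1, -2], [1, -1]].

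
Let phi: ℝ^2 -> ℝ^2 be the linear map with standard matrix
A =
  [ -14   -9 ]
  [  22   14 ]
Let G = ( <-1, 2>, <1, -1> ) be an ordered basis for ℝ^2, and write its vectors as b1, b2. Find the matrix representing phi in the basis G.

The j-th column of [phi]_G is [phi(bj)]_G.
phi(b1) = A b1 = <-4, 6> = 2b1 - 2b2, so column 1 is <2, -2>.
Repeating for b2 and assembling the columns gives [[2, 3], [-2, -2]].

[[2, 3], [-2, -2]]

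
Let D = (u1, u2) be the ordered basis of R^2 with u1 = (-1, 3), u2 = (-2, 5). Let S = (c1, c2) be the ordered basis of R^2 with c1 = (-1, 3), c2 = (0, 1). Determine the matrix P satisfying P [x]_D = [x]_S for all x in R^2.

Column j of P is [uj]_S, since P maps D-coordinates to S-coordinates.
Expressing u1 in S: u1 = c1 + 0·c2, so column 1 of P is (1, 0).
Doing the same for each uj gives P = [[1, 2], [0, -1]].

[[1, 2], [0, -1]]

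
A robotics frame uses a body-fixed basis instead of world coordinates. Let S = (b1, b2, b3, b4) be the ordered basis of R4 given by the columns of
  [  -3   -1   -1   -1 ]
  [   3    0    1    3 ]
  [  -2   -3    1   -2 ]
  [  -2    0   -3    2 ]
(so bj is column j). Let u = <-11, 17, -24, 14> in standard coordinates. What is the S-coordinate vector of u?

<3, 2, -4, 4>

We seek scalars with c_1 b1 + ... + c_4 b4 = u; equivalently solve M c = u where the columns of M are b1, ..., b4.
Row-reducing the augmented matrix [M | u] gives c = (3, 2, -4, 4).
Check: 3b1 + 2b2 - 4b3 + 4b4 = <-11, 17, -24, 14>.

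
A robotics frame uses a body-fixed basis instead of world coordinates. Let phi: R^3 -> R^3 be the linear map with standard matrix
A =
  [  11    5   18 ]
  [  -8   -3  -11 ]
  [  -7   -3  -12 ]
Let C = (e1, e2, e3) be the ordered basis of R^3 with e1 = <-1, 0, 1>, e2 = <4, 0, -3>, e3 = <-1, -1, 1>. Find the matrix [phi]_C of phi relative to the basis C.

Let P have columns e1, ..., e3. Then [phi]_C = P^(-1) A P.
Here det P = -1, so P^(-1) is integer; computing A P first and then P^(-1)(A P) gives [[-2, 3, -2], [2, -2, 0], [3, -1, 0]].

[[-2, 3, -2], [2, -2, 0], [3, -1, 0]]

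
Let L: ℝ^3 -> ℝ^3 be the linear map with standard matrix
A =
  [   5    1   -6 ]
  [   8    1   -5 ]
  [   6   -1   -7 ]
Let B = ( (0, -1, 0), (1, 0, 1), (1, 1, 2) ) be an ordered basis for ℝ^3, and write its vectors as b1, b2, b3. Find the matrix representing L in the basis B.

[[3, -3, -2], [-3, -1, -3], [2, 0, -3]]

The j-th column of [L]_B is [L(bj)]_B.
L(b1) = A b1 = (-1, -1, 1) = 3b1 - 3b2 + 2b3, so column 1 is (3, -3, 2).
Repeating for b2, b3 and assembling the columns gives [[3, -3, -2], [-3, -1, -3], [2, 0, -3]].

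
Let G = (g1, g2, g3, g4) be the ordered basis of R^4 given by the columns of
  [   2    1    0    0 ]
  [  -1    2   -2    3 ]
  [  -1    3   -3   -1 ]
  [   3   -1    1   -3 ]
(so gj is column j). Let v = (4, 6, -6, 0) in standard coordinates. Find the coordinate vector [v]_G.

(3, -2, -2, 3)

We seek scalars with c_1 g1 + ... + c_4 g4 = v; equivalently solve M c = v where the columns of M are g1, ..., g4.
Row-reducing the augmented matrix [M | v] gives c = (3, -2, -2, 3).
Check: 3g1 - 2g2 - 2g3 + 3g4 = (4, 6, -6, 0).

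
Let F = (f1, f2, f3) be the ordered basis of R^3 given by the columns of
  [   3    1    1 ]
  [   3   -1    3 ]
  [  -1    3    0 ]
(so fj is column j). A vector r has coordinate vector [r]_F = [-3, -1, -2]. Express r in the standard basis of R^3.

[-12, -14, 0]

By definition r = -3f1 - f2 - 2f3.
Summing componentwise gives [-12, -14, 0].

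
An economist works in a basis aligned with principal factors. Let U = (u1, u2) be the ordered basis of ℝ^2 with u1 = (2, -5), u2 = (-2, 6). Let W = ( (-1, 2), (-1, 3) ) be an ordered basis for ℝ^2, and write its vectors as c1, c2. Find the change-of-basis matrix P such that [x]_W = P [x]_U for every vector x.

[[-1, 0], [-1, 2]]

Column j of P is [uj]_W, since P maps U-coordinates to W-coordinates.
Expressing u1 in W: u1 = -c1 - c2, so column 1 of P is (-1, -1).
Doing the same for each uj gives P = [[-1, 0], [-1, 2]].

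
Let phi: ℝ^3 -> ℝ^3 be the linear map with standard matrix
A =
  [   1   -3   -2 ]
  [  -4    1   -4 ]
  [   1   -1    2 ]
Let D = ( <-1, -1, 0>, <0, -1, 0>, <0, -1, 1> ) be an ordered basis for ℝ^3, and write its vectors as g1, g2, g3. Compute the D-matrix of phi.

The j-th column of [phi]_D is [phi(gj)]_D.
phi(g1) = A g1 = <2, 3, 0> = -2g1 - g2 + 0·g3, so column 1 is <-2, -1, 0>.
Repeating for g2, g3 and assembling the columns gives [[-2, -3, -1], [-1, 3, 3], [0, 1, 3]].

[[-2, -3, -1], [-1, 3, 3], [0, 1, 3]]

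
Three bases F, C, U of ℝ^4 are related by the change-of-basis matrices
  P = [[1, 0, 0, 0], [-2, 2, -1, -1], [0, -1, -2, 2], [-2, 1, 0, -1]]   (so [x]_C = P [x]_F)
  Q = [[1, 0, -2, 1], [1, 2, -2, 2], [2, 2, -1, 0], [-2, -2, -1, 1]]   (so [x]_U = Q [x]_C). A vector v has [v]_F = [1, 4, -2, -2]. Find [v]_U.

[13, 37, 26, -14]

Composing the changes, [v]_U = Q P [v]_F.
Q P = [[-1, 3, 4, -5], [-7, 8, 2, -8], [-2, 5, 0, -4], [0, -2, 4, -1]]; applying this to [1, 4, -2, -2] gives [13, 37, 26, -14].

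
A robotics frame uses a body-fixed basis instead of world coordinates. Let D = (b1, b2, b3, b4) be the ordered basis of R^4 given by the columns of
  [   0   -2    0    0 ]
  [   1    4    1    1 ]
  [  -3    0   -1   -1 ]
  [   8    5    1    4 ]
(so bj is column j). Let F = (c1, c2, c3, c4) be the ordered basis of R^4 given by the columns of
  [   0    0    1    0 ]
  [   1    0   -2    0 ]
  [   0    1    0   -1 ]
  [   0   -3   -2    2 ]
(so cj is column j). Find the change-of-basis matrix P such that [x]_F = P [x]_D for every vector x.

[[1, 0, 1, 1], [-2, -1, 1, -2], [0, -2, 0, 0], [1, -1, 2, -1]]

Take x = bj: its D-coordinates are the j-th standard unit vector, so P e_j — column j of P — equals [bj]_F.
b1 = c1 - 2c2 + 0·c3 + c4, giving column 1 = <1, -2, 0, 1>; repeating for each j gives P = [[1, 0, 1, 1], [-2, -1, 1, -2], [0, -2, 0, 0], [1, -1, 2, -1]].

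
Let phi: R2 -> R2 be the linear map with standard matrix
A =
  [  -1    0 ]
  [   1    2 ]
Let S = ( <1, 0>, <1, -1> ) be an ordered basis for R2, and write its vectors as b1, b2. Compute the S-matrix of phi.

[[0, -2], [-1, 1]]

Let P have columns b1, b2. Then [phi]_S = P^(-1) A P.
Here det P = -1, so P^(-1) is integer; computing A P first and then P^(-1)(A P) gives [[0, -2], [-1, 1]].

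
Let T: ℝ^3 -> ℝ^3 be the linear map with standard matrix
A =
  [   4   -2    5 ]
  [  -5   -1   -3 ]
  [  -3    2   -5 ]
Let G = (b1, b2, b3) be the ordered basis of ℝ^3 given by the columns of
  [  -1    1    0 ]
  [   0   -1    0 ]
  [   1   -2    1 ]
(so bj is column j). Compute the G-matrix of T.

[[-3, 2, -2], [-2, -2, 3], [-3, -1, 3]]

Let P have columns b1, ..., b3. Then [T]_G = P^(-1) A P.
Here det P = 1, so P^(-1) is integer; computing A P first and then P^(-1)(A P) gives [[-3, 2, -2], [-2, -2, 3], [-3, -1, 3]].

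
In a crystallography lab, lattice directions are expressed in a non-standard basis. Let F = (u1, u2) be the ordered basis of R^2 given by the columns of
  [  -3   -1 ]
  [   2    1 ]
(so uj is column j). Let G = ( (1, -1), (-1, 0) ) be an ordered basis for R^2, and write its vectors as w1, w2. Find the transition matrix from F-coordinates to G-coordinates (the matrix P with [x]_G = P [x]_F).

[[-2, -1], [1, 0]]

Let M have columns uj and N have columns wj. Then for every x, N [x]_G = x = M [x]_F, so P = N^(-1) M.
Since det N = -1, N^(-1) has integer entries; multiplying gives P = [[-2, -1], [1, 0]].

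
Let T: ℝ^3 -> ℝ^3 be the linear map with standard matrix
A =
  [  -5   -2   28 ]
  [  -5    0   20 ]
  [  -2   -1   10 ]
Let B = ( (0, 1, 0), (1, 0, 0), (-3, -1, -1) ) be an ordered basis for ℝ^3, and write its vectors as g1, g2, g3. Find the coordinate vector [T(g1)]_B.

Column 1 of [T]_B is the B-coordinate vector of T(g1).
In standard coordinates T(g1) = A g1 = (-2, 0, -1).
Converting to B: (-2, 0, -1) = g1 + g2 + g3, so the coordinate vector is (1, 1, 1).

(1, 1, 1)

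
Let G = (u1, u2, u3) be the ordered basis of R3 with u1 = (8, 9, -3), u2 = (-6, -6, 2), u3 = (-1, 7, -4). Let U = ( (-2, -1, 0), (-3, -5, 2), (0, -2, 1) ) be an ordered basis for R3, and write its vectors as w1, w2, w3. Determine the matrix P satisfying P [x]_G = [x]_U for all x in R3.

Take x = uj: its G-coordinates are the j-th standard unit vector, so P e_j — column j of P — equals [uj]_U.
u1 = -w1 - 2w2 + w3, giving column 1 = (-1, -2, 1); repeating for each j gives P = [[-1, 0, 2], [-2, 2, -1], [1, -2, -2]].

[[-1, 0, 2], [-2, 2, -1], [1, -2, -2]]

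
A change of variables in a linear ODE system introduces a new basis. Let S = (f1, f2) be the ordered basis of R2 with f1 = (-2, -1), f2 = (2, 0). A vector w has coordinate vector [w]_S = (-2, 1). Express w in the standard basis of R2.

(6, 2)

w = M [w]_S, where M has columns f1, f2.
Carrying out the matrix-vector product, w = (6, 2).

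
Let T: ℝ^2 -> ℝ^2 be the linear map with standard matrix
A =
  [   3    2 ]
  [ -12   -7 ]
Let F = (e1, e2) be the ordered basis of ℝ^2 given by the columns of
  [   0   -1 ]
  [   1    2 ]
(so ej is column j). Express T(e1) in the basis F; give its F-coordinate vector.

Column 1 of [T]_F is the F-coordinate vector of T(e1).
In standard coordinates T(e1) = A e1 = <2, -7>.
Converting to F: <2, -7> = -3e1 - 2e2, so the coordinate vector is <-3, -2>.

<-3, -2>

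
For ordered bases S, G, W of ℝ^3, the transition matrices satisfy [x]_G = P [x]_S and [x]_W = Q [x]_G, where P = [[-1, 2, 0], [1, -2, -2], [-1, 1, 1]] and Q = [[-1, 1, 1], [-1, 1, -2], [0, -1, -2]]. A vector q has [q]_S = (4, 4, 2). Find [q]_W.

First [q]_G = P [q]_S = (4, -8, 2).
Then [q]_W = Q [q]_G = (-10, -16, 4).

(-10, -16, 4)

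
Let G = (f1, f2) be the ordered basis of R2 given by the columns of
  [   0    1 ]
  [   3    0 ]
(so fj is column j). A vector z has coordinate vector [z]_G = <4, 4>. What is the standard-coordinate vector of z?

The coordinates say z = 4f1 + 4f2; adding the scaled basis vectors gives <4, 12>.

<4, 12>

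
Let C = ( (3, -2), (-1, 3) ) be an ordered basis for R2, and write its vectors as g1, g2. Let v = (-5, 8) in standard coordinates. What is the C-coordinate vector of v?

(-1, 2)

We seek scalars with c_1 g1 + c_2 g2 = v; equivalently solve M c = v where the columns of M are g1, g2.
System: 3c_1 - c_2 = -5, -2c_1 + 3c_2 = 8; solving gives c_1 = -1, c_2 = 2.
Check: -g1 + 2g2 = (-5, 8).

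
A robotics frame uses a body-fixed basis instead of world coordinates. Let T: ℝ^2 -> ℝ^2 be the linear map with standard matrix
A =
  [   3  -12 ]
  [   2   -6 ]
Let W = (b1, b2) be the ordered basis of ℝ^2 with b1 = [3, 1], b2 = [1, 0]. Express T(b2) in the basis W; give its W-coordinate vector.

[2, -3]

Column 2 of [T]_W is the W-coordinate vector of T(b2).
In standard coordinates T(b2) = A b2 = [3, 2].
Converting to W: [3, 2] = 2b1 - 3b2, so the coordinate vector is [2, -3].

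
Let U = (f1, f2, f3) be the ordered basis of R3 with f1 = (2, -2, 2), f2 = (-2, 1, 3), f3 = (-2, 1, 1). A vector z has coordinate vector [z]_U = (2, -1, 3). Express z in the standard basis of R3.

z = M [z]_U, where M has columns f1, ..., f3.
Carrying out the matrix-vector product, z = (0, -2, 4).

(0, -2, 4)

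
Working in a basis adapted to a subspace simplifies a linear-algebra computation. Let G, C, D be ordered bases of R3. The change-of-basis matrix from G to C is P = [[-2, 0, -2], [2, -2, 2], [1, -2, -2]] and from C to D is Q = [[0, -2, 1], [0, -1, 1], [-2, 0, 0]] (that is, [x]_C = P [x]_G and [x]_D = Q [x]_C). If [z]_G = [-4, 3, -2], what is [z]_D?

[30, 12, -24]

Apply P to get C-coordinates [12, -18, -6], then Q to get D-coordinates.
The result is [z]_D = [30, 12, -24].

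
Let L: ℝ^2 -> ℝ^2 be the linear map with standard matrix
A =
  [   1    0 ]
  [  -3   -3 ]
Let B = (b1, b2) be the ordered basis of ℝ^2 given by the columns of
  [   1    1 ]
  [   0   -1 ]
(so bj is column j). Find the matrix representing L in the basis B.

[[-2, 1], [3, 0]]

With P the matrix whose columns are b1, b2, [L]_B = P^(-1) A P.
Column by column: L(b1) = A b1 = <1, -3>; its B-coordinates <-2, 3> give column 1.
Continuing for each basis vector yields [L]_B = [[-2, 1], [3, 0]].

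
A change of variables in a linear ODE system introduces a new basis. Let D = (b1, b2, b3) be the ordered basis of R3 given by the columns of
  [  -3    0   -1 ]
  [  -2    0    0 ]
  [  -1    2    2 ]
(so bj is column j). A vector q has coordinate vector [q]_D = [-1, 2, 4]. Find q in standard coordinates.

[-1, 2, 13]

The coordinates say q = -b1 + 2b2 + 4b3; adding the scaled basis vectors gives [-1, 2, 13].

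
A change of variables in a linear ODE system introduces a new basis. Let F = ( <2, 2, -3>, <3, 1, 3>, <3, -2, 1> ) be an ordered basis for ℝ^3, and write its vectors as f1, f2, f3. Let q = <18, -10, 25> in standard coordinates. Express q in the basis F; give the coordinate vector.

[q]_F is the unique c with M c = q, where M has columns f1, ..., f3.
Gaussian elimination on [M | q] yields c = (-3, 4, 4).
Check: -3f1 + 4f2 + 4f3 = <18, -10, 25>.

<-3, 4, 4>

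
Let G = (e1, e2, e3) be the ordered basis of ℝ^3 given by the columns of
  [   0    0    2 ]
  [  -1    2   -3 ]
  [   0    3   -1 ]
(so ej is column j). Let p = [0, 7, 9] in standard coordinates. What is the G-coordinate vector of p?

Write p = c_1 e1 + ... + c_3 e3 and solve for the c_i.
Solving this 3x3 system gives c = (-1, 3, 0).
Check: -e1 + 3e2 + 0·e3 = [0, 7, 9].

[-1, 3, 0]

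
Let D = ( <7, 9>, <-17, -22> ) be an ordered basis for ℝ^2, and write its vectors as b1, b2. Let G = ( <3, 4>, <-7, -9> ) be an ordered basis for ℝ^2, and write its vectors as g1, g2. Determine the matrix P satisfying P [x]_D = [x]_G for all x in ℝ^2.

Column j of P is [bj]_G, since P maps D-coordinates to G-coordinates.
Expressing b1 in G: b1 = 0·g1 - g2, so column 1 of P is <0, -1>.
Doing the same for each bj gives P = [[0, -1], [-1, 2]].

[[0, -1], [-1, 2]]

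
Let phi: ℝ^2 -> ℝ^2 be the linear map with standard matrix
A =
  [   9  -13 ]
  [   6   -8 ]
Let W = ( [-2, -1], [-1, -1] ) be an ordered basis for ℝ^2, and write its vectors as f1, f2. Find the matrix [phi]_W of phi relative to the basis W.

[[1, -2], [3, 0]]

With P the matrix whose columns are f1, f2, [phi]_W = P^(-1) A P.
Column by column: phi(f1) = A f1 = [-5, -4]; its W-coordinates [1, 3] give column 1.
Continuing for each basis vector yields [phi]_W = [[1, -2], [3, 0]].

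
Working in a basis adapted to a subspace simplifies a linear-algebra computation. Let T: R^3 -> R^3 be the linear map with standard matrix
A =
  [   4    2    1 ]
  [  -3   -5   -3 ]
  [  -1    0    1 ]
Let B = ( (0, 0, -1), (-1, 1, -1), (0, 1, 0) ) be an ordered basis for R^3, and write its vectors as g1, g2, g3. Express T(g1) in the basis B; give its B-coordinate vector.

(0, 1, 2)

Compute T(g1) = A g1 = (-1, 3, -1) in standard coordinates.
Then write this in B-coordinates: solve for y in y_1 g1 + ... + y_3 g3 = (-1, 3, -1).
This gives y = (0, 1, 2), which is column 1 of [T]_B.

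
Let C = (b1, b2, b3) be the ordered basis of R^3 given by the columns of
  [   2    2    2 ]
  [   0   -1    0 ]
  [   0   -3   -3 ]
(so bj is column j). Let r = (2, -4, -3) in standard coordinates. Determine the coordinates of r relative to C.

(0, 4, -3)

Write r = c_1 b1 + ... + c_3 b3 and solve for the c_i.
Gaussian elimination on [M | r] yields c = (0, 4, -3).
Check: 0·b1 + 4b2 - 3b3 = (2, -4, -3).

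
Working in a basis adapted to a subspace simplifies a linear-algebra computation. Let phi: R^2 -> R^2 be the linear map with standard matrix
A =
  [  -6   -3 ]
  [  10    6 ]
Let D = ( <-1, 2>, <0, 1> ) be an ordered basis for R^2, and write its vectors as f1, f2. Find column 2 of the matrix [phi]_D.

Compute phi(f2) = A f2 = <-3, 6> in standard coordinates.
Then write this in D-coordinates: solve for y in y_1 f1 + y_2 f2 = <-3, 6>.
This gives y = <3, 0>, which is column 2 of [phi]_D.

<3, 0>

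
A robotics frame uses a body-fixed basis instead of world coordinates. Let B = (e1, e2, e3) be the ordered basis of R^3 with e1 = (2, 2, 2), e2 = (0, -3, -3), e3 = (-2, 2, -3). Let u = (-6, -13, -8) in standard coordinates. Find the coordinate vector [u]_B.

(-4, 1, -1)

We seek scalars with c_1 e1 + ... + c_3 e3 = u; equivalently solve M c = u where the columns of M are e1, ..., e3.
Gaussian elimination on [M | u] yields c = (-4, 1, -1).
Check: -4e1 + e2 - e3 = (-6, -13, -8).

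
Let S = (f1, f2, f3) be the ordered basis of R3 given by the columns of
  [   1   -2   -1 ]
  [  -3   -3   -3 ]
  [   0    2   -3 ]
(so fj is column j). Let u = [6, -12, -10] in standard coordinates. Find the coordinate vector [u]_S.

Write u = c_1 f1 + ... + c_3 f3 and solve for the c_i.
Row-reducing the augmented matrix [M | u] gives c = (4, -2, 2).
Check: 4f1 - 2f2 + 2f3 = [6, -12, -10].

[4, -2, 2]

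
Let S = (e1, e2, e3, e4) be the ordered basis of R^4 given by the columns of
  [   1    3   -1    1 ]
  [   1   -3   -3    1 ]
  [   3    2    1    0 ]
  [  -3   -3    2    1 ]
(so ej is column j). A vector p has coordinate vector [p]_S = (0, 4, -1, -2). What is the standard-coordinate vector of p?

By definition p = 0·e1 + 4e2 - e3 - 2e4.
Summing componentwise gives (11, -11, 7, -16).

(11, -11, 7, -16)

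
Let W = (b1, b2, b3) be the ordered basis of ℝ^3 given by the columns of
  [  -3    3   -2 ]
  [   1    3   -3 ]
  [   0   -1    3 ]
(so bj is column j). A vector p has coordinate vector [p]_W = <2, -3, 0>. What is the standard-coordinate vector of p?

p = M [p]_W, where M has columns b1, ..., b3.
Carrying out the matrix-vector product, p = <-15, -7, 3>.

<-15, -7, 3>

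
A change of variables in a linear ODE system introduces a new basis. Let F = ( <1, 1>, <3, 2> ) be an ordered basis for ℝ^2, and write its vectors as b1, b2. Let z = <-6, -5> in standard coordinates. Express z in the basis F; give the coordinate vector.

We seek scalars with c_1 b1 + c_2 b2 = z; equivalently solve M c = z where the columns of M are b1, b2.
System: c_1 + 3c_2 = -6, c_1 + 2c_2 = -5; solving gives c_1 = -3, c_2 = -1.
Check: -3b1 - b2 = <-6, -5>.

<-3, -1>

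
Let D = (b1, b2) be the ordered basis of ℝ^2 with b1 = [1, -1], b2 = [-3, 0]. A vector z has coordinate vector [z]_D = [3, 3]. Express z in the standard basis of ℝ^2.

By definition z = 3b1 + 3b2.
Summing componentwise gives [-6, -3].

[-6, -3]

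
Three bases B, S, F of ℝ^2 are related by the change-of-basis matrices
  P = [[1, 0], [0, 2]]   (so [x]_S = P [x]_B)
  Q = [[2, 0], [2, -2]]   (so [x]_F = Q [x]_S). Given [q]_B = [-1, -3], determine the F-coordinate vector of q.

Apply P to get S-coordinates [-1, -6], then Q to get F-coordinates.
The result is [q]_F = [-2, 10].

[-2, 10]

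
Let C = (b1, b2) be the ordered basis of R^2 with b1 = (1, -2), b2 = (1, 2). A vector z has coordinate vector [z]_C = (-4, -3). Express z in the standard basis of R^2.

z = M [z]_C, where M has columns b1, b2.
Carrying out the matrix-vector product, z = (-7, 2).

(-7, 2)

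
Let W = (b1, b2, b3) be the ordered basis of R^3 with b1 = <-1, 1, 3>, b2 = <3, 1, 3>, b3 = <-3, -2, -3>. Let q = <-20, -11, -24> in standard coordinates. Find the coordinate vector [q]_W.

<-1, -4, 3>

[q]_W is the unique c with M c = q, where M has columns b1, ..., b3.
Row-reducing the augmented matrix [M | q] gives c = (-1, -4, 3).
Check: -b1 - 4b2 + 3b3 = <-20, -11, -24>.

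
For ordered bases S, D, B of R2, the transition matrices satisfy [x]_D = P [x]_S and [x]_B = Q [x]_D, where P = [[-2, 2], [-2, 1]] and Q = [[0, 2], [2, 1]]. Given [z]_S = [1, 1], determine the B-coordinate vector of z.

First [z]_D = P [z]_S = [0, -1].
Then [z]_B = Q [z]_D = [-2, -1].

[-2, -1]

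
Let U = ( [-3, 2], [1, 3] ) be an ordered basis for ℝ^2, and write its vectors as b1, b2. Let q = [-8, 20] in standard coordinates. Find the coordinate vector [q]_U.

[q]_U is the unique c with M c = q, where M has columns b1, b2.
System: -3c_1 + c_2 = -8, 2c_1 + 3c_2 = 20; solving gives c_1 = 4, c_2 = 4.
Check: 4b1 + 4b2 = [-8, 20].

[4, 4]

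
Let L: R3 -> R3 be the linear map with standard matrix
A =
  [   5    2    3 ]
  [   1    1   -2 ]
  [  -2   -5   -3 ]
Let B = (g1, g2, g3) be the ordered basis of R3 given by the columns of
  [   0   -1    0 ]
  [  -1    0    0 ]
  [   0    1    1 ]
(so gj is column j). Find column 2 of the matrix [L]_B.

Compute L(g2) = A g2 = (-2, -3, -1) in standard coordinates.
Then write this in B-coordinates: solve for y in y_1 g1 + ... + y_3 g3 = (-2, -3, -1).
This gives y = (3, 2, -3), which is column 2 of [L]_B.

(3, 2, -3)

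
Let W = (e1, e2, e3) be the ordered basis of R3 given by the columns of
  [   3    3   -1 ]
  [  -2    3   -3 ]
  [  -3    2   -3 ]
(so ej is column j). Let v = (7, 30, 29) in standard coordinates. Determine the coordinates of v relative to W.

Write v = c_1 e1 + ... + c_3 e3 and solve for the c_i.
Gaussian elimination on [M | v] yields c = (-3, 4, -4).
Check: -3e1 + 4e2 - 4e3 = (7, 30, 29).

(-3, 4, -4)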